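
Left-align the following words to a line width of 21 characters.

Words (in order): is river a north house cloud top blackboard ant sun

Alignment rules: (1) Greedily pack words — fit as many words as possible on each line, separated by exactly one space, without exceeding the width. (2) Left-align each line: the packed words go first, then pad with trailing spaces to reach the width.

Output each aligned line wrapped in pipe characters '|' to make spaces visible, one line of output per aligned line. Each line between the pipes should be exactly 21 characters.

Line 1: ['is', 'river', 'a', 'north'] (min_width=16, slack=5)
Line 2: ['house', 'cloud', 'top'] (min_width=15, slack=6)
Line 3: ['blackboard', 'ant', 'sun'] (min_width=18, slack=3)

Answer: |is river a north     |
|house cloud top      |
|blackboard ant sun   |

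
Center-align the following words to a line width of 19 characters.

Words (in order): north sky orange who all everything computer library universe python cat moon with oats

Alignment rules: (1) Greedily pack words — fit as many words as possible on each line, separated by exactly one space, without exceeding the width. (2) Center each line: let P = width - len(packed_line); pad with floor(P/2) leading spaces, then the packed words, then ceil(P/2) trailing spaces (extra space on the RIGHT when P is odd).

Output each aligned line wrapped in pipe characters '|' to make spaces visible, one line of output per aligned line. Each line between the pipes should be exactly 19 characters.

Line 1: ['north', 'sky', 'orange'] (min_width=16, slack=3)
Line 2: ['who', 'all', 'everything'] (min_width=18, slack=1)
Line 3: ['computer', 'library'] (min_width=16, slack=3)
Line 4: ['universe', 'python', 'cat'] (min_width=19, slack=0)
Line 5: ['moon', 'with', 'oats'] (min_width=14, slack=5)

Answer: | north sky orange  |
|who all everything |
| computer library  |
|universe python cat|
|  moon with oats   |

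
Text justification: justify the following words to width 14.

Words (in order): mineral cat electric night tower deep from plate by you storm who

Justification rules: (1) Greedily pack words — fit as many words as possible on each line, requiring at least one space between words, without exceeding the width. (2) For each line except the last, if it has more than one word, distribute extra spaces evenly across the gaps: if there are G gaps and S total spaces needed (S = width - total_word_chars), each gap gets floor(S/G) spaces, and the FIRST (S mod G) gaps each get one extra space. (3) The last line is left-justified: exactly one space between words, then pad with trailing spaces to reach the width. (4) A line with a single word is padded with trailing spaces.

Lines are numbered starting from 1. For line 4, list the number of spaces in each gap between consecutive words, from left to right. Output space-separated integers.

Answer: 2 1

Derivation:
Line 1: ['mineral', 'cat'] (min_width=11, slack=3)
Line 2: ['electric', 'night'] (min_width=14, slack=0)
Line 3: ['tower', 'deep'] (min_width=10, slack=4)
Line 4: ['from', 'plate', 'by'] (min_width=13, slack=1)
Line 5: ['you', 'storm', 'who'] (min_width=13, slack=1)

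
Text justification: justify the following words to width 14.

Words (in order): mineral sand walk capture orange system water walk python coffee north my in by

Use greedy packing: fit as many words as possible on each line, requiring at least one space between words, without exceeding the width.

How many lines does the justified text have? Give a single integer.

Line 1: ['mineral', 'sand'] (min_width=12, slack=2)
Line 2: ['walk', 'capture'] (min_width=12, slack=2)
Line 3: ['orange', 'system'] (min_width=13, slack=1)
Line 4: ['water', 'walk'] (min_width=10, slack=4)
Line 5: ['python', 'coffee'] (min_width=13, slack=1)
Line 6: ['north', 'my', 'in', 'by'] (min_width=14, slack=0)
Total lines: 6

Answer: 6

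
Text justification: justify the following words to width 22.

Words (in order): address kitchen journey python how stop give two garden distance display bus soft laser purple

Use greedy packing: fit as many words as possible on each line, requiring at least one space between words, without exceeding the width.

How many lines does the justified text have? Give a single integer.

Line 1: ['address', 'kitchen'] (min_width=15, slack=7)
Line 2: ['journey', 'python', 'how'] (min_width=18, slack=4)
Line 3: ['stop', 'give', 'two', 'garden'] (min_width=20, slack=2)
Line 4: ['distance', 'display', 'bus'] (min_width=20, slack=2)
Line 5: ['soft', 'laser', 'purple'] (min_width=17, slack=5)
Total lines: 5

Answer: 5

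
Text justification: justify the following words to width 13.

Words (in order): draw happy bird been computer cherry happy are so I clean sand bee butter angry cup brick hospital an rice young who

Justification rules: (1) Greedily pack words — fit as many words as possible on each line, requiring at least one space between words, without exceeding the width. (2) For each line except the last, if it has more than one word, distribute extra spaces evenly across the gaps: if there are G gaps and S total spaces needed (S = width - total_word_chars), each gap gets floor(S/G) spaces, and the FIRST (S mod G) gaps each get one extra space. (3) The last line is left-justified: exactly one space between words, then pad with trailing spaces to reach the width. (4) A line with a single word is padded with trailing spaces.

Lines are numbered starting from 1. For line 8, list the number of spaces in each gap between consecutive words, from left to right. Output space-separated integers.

Line 1: ['draw', 'happy'] (min_width=10, slack=3)
Line 2: ['bird', 'been'] (min_width=9, slack=4)
Line 3: ['computer'] (min_width=8, slack=5)
Line 4: ['cherry', 'happy'] (min_width=12, slack=1)
Line 5: ['are', 'so', 'I'] (min_width=8, slack=5)
Line 6: ['clean', 'sand'] (min_width=10, slack=3)
Line 7: ['bee', 'butter'] (min_width=10, slack=3)
Line 8: ['angry', 'cup'] (min_width=9, slack=4)
Line 9: ['brick'] (min_width=5, slack=8)
Line 10: ['hospital', 'an'] (min_width=11, slack=2)
Line 11: ['rice', 'young'] (min_width=10, slack=3)
Line 12: ['who'] (min_width=3, slack=10)

Answer: 5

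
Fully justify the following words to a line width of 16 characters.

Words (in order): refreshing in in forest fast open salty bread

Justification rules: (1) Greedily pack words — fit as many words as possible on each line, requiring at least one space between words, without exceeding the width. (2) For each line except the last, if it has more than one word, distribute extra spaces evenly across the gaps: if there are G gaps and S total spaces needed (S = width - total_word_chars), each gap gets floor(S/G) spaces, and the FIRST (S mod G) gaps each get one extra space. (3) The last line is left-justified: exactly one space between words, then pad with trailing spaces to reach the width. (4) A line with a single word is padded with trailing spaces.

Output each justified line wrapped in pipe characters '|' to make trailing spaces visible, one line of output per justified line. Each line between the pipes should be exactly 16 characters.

Answer: |refreshing in in|
|forest fast open|
|salty bread     |

Derivation:
Line 1: ['refreshing', 'in', 'in'] (min_width=16, slack=0)
Line 2: ['forest', 'fast', 'open'] (min_width=16, slack=0)
Line 3: ['salty', 'bread'] (min_width=11, slack=5)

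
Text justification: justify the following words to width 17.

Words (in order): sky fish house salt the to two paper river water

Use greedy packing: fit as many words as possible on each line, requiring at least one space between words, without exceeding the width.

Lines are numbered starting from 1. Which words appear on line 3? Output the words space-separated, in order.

Line 1: ['sky', 'fish', 'house'] (min_width=14, slack=3)
Line 2: ['salt', 'the', 'to', 'two'] (min_width=15, slack=2)
Line 3: ['paper', 'river', 'water'] (min_width=17, slack=0)

Answer: paper river water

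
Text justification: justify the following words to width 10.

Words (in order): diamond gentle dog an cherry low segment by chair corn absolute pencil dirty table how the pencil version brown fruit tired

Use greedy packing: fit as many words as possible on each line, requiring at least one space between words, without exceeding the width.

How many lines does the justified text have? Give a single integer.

Answer: 15

Derivation:
Line 1: ['diamond'] (min_width=7, slack=3)
Line 2: ['gentle', 'dog'] (min_width=10, slack=0)
Line 3: ['an', 'cherry'] (min_width=9, slack=1)
Line 4: ['low'] (min_width=3, slack=7)
Line 5: ['segment', 'by'] (min_width=10, slack=0)
Line 6: ['chair', 'corn'] (min_width=10, slack=0)
Line 7: ['absolute'] (min_width=8, slack=2)
Line 8: ['pencil'] (min_width=6, slack=4)
Line 9: ['dirty'] (min_width=5, slack=5)
Line 10: ['table', 'how'] (min_width=9, slack=1)
Line 11: ['the', 'pencil'] (min_width=10, slack=0)
Line 12: ['version'] (min_width=7, slack=3)
Line 13: ['brown'] (min_width=5, slack=5)
Line 14: ['fruit'] (min_width=5, slack=5)
Line 15: ['tired'] (min_width=5, slack=5)
Total lines: 15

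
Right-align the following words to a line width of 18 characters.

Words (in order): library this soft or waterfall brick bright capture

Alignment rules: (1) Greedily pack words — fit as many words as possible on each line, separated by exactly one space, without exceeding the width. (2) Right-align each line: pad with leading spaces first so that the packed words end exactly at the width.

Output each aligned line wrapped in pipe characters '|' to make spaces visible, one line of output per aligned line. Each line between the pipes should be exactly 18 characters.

Answer: | library this soft|
|or waterfall brick|
|    bright capture|

Derivation:
Line 1: ['library', 'this', 'soft'] (min_width=17, slack=1)
Line 2: ['or', 'waterfall', 'brick'] (min_width=18, slack=0)
Line 3: ['bright', 'capture'] (min_width=14, slack=4)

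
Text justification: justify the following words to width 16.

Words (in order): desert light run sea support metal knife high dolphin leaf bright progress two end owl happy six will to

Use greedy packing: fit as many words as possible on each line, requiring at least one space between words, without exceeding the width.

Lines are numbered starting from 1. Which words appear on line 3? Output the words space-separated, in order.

Line 1: ['desert', 'light', 'run'] (min_width=16, slack=0)
Line 2: ['sea', 'support'] (min_width=11, slack=5)
Line 3: ['metal', 'knife', 'high'] (min_width=16, slack=0)
Line 4: ['dolphin', 'leaf'] (min_width=12, slack=4)
Line 5: ['bright', 'progress'] (min_width=15, slack=1)
Line 6: ['two', 'end', 'owl'] (min_width=11, slack=5)
Line 7: ['happy', 'six', 'will'] (min_width=14, slack=2)
Line 8: ['to'] (min_width=2, slack=14)

Answer: metal knife high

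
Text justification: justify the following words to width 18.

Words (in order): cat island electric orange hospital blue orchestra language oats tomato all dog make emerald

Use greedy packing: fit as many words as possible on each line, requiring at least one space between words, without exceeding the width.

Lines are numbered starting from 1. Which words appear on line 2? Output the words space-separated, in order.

Answer: electric orange

Derivation:
Line 1: ['cat', 'island'] (min_width=10, slack=8)
Line 2: ['electric', 'orange'] (min_width=15, slack=3)
Line 3: ['hospital', 'blue'] (min_width=13, slack=5)
Line 4: ['orchestra', 'language'] (min_width=18, slack=0)
Line 5: ['oats', 'tomato', 'all'] (min_width=15, slack=3)
Line 6: ['dog', 'make', 'emerald'] (min_width=16, slack=2)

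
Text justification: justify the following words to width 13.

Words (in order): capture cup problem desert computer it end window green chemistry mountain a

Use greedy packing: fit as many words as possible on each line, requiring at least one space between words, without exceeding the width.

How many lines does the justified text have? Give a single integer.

Line 1: ['capture', 'cup'] (min_width=11, slack=2)
Line 2: ['problem'] (min_width=7, slack=6)
Line 3: ['desert'] (min_width=6, slack=7)
Line 4: ['computer', 'it'] (min_width=11, slack=2)
Line 5: ['end', 'window'] (min_width=10, slack=3)
Line 6: ['green'] (min_width=5, slack=8)
Line 7: ['chemistry'] (min_width=9, slack=4)
Line 8: ['mountain', 'a'] (min_width=10, slack=3)
Total lines: 8

Answer: 8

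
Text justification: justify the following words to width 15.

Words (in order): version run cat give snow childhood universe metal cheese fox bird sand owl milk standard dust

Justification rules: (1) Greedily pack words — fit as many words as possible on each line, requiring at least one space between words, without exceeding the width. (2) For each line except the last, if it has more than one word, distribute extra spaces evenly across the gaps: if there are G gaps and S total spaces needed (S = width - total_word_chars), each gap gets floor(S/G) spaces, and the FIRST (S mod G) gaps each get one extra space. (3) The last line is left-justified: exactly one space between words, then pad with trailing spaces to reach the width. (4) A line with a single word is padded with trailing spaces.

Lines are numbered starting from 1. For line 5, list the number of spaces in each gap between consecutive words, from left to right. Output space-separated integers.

Answer: 1 1

Derivation:
Line 1: ['version', 'run', 'cat'] (min_width=15, slack=0)
Line 2: ['give', 'snow'] (min_width=9, slack=6)
Line 3: ['childhood'] (min_width=9, slack=6)
Line 4: ['universe', 'metal'] (min_width=14, slack=1)
Line 5: ['cheese', 'fox', 'bird'] (min_width=15, slack=0)
Line 6: ['sand', 'owl', 'milk'] (min_width=13, slack=2)
Line 7: ['standard', 'dust'] (min_width=13, slack=2)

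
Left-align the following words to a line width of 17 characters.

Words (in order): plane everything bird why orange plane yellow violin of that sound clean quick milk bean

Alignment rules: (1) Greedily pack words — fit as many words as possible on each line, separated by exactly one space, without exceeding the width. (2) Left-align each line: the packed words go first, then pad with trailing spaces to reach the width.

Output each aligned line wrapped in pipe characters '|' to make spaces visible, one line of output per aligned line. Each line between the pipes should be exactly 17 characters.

Line 1: ['plane', 'everything'] (min_width=16, slack=1)
Line 2: ['bird', 'why', 'orange'] (min_width=15, slack=2)
Line 3: ['plane', 'yellow'] (min_width=12, slack=5)
Line 4: ['violin', 'of', 'that'] (min_width=14, slack=3)
Line 5: ['sound', 'clean', 'quick'] (min_width=17, slack=0)
Line 6: ['milk', 'bean'] (min_width=9, slack=8)

Answer: |plane everything |
|bird why orange  |
|plane yellow     |
|violin of that   |
|sound clean quick|
|milk bean        |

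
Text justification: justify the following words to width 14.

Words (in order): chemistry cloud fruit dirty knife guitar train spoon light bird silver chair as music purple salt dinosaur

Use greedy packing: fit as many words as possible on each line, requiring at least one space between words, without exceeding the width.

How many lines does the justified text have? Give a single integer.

Line 1: ['chemistry'] (min_width=9, slack=5)
Line 2: ['cloud', 'fruit'] (min_width=11, slack=3)
Line 3: ['dirty', 'knife'] (min_width=11, slack=3)
Line 4: ['guitar', 'train'] (min_width=12, slack=2)
Line 5: ['spoon', 'light'] (min_width=11, slack=3)
Line 6: ['bird', 'silver'] (min_width=11, slack=3)
Line 7: ['chair', 'as', 'music'] (min_width=14, slack=0)
Line 8: ['purple', 'salt'] (min_width=11, slack=3)
Line 9: ['dinosaur'] (min_width=8, slack=6)
Total lines: 9

Answer: 9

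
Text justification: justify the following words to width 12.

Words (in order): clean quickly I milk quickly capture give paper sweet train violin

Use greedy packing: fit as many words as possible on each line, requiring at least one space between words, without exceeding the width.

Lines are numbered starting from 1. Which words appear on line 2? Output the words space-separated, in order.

Line 1: ['clean'] (min_width=5, slack=7)
Line 2: ['quickly', 'I'] (min_width=9, slack=3)
Line 3: ['milk', 'quickly'] (min_width=12, slack=0)
Line 4: ['capture', 'give'] (min_width=12, slack=0)
Line 5: ['paper', 'sweet'] (min_width=11, slack=1)
Line 6: ['train', 'violin'] (min_width=12, slack=0)

Answer: quickly I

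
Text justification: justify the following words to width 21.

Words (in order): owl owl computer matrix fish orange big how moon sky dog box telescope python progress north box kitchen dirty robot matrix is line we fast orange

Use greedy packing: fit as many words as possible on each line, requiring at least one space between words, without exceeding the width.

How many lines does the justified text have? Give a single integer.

Line 1: ['owl', 'owl', 'computer'] (min_width=16, slack=5)
Line 2: ['matrix', 'fish', 'orange'] (min_width=18, slack=3)
Line 3: ['big', 'how', 'moon', 'sky', 'dog'] (min_width=20, slack=1)
Line 4: ['box', 'telescope', 'python'] (min_width=20, slack=1)
Line 5: ['progress', 'north', 'box'] (min_width=18, slack=3)
Line 6: ['kitchen', 'dirty', 'robot'] (min_width=19, slack=2)
Line 7: ['matrix', 'is', 'line', 'we'] (min_width=17, slack=4)
Line 8: ['fast', 'orange'] (min_width=11, slack=10)
Total lines: 8

Answer: 8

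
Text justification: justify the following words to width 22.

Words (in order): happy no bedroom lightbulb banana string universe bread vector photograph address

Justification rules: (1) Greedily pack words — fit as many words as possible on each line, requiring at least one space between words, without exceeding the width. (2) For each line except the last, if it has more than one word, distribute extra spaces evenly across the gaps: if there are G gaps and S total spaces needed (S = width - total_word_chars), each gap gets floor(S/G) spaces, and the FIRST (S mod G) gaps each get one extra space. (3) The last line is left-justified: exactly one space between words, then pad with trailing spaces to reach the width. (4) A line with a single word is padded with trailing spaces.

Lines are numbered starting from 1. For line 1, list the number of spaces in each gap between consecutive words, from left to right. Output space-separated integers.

Answer: 4 4

Derivation:
Line 1: ['happy', 'no', 'bedroom'] (min_width=16, slack=6)
Line 2: ['lightbulb', 'banana'] (min_width=16, slack=6)
Line 3: ['string', 'universe', 'bread'] (min_width=21, slack=1)
Line 4: ['vector', 'photograph'] (min_width=17, slack=5)
Line 5: ['address'] (min_width=7, slack=15)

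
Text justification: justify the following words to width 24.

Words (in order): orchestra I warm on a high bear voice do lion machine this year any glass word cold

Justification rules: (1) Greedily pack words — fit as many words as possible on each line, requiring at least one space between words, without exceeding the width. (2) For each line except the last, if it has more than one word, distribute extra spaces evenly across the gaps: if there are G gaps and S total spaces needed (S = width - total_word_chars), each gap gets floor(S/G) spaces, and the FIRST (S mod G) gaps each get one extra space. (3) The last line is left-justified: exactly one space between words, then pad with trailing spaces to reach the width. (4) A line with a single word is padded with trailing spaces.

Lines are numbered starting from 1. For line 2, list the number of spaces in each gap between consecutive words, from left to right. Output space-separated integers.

Answer: 2 1 1 1

Derivation:
Line 1: ['orchestra', 'I', 'warm', 'on', 'a'] (min_width=21, slack=3)
Line 2: ['high', 'bear', 'voice', 'do', 'lion'] (min_width=23, slack=1)
Line 3: ['machine', 'this', 'year', 'any'] (min_width=21, slack=3)
Line 4: ['glass', 'word', 'cold'] (min_width=15, slack=9)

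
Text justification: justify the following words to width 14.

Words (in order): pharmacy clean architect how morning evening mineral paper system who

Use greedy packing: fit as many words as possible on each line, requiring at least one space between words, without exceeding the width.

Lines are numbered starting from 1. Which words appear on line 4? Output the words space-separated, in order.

Line 1: ['pharmacy', 'clean'] (min_width=14, slack=0)
Line 2: ['architect', 'how'] (min_width=13, slack=1)
Line 3: ['morning'] (min_width=7, slack=7)
Line 4: ['evening'] (min_width=7, slack=7)
Line 5: ['mineral', 'paper'] (min_width=13, slack=1)
Line 6: ['system', 'who'] (min_width=10, slack=4)

Answer: evening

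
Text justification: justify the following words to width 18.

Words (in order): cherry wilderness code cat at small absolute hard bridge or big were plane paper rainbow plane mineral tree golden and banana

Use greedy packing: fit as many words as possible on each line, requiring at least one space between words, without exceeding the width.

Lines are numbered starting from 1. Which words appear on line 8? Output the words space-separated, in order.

Line 1: ['cherry', 'wilderness'] (min_width=17, slack=1)
Line 2: ['code', 'cat', 'at', 'small'] (min_width=17, slack=1)
Line 3: ['absolute', 'hard'] (min_width=13, slack=5)
Line 4: ['bridge', 'or', 'big', 'were'] (min_width=18, slack=0)
Line 5: ['plane', 'paper'] (min_width=11, slack=7)
Line 6: ['rainbow', 'plane'] (min_width=13, slack=5)
Line 7: ['mineral', 'tree'] (min_width=12, slack=6)
Line 8: ['golden', 'and', 'banana'] (min_width=17, slack=1)

Answer: golden and banana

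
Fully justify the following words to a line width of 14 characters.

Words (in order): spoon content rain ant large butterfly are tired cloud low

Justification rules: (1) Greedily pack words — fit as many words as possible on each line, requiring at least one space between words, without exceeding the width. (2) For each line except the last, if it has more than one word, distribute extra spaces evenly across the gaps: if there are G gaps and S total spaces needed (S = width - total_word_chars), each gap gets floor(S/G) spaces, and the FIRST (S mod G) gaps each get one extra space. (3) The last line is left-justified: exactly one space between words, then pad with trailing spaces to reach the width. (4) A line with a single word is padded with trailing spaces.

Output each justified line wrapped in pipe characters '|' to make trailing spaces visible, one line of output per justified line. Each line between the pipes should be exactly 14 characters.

Answer: |spoon  content|
|rain ant large|
|butterfly  are|
|tired    cloud|
|low           |

Derivation:
Line 1: ['spoon', 'content'] (min_width=13, slack=1)
Line 2: ['rain', 'ant', 'large'] (min_width=14, slack=0)
Line 3: ['butterfly', 'are'] (min_width=13, slack=1)
Line 4: ['tired', 'cloud'] (min_width=11, slack=3)
Line 5: ['low'] (min_width=3, slack=11)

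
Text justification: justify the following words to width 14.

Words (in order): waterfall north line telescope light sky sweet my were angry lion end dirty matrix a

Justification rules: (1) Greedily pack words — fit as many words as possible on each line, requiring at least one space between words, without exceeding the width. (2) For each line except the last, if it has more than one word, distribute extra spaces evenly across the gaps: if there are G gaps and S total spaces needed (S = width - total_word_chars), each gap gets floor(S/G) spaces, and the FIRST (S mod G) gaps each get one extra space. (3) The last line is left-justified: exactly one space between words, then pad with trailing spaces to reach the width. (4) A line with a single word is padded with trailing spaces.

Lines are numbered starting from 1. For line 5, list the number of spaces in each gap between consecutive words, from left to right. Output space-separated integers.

Line 1: ['waterfall'] (min_width=9, slack=5)
Line 2: ['north', 'line'] (min_width=10, slack=4)
Line 3: ['telescope'] (min_width=9, slack=5)
Line 4: ['light', 'sky'] (min_width=9, slack=5)
Line 5: ['sweet', 'my', 'were'] (min_width=13, slack=1)
Line 6: ['angry', 'lion', 'end'] (min_width=14, slack=0)
Line 7: ['dirty', 'matrix', 'a'] (min_width=14, slack=0)

Answer: 2 1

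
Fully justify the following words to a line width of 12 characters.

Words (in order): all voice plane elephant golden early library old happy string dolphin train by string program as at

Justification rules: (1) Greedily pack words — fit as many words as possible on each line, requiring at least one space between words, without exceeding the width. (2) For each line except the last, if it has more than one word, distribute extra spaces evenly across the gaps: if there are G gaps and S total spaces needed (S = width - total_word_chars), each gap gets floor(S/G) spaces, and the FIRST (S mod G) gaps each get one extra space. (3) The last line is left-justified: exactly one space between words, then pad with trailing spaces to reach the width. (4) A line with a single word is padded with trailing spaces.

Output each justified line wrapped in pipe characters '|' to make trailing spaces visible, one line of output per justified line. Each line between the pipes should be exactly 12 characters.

Line 1: ['all', 'voice'] (min_width=9, slack=3)
Line 2: ['plane'] (min_width=5, slack=7)
Line 3: ['elephant'] (min_width=8, slack=4)
Line 4: ['golden', 'early'] (min_width=12, slack=0)
Line 5: ['library', 'old'] (min_width=11, slack=1)
Line 6: ['happy', 'string'] (min_width=12, slack=0)
Line 7: ['dolphin'] (min_width=7, slack=5)
Line 8: ['train', 'by'] (min_width=8, slack=4)
Line 9: ['string'] (min_width=6, slack=6)
Line 10: ['program', 'as'] (min_width=10, slack=2)
Line 11: ['at'] (min_width=2, slack=10)

Answer: |all    voice|
|plane       |
|elephant    |
|golden early|
|library  old|
|happy string|
|dolphin     |
|train     by|
|string      |
|program   as|
|at          |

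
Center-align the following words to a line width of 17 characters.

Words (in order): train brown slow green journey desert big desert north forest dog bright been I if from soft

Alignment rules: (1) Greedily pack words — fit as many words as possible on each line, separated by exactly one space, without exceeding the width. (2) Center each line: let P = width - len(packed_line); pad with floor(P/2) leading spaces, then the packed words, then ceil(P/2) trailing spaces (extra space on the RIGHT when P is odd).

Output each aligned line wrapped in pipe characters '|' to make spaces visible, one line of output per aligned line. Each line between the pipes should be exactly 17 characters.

Line 1: ['train', 'brown', 'slow'] (min_width=16, slack=1)
Line 2: ['green', 'journey'] (min_width=13, slack=4)
Line 3: ['desert', 'big', 'desert'] (min_width=17, slack=0)
Line 4: ['north', 'forest', 'dog'] (min_width=16, slack=1)
Line 5: ['bright', 'been', 'I', 'if'] (min_width=16, slack=1)
Line 6: ['from', 'soft'] (min_width=9, slack=8)

Answer: |train brown slow |
|  green journey  |
|desert big desert|
|north forest dog |
|bright been I if |
|    from soft    |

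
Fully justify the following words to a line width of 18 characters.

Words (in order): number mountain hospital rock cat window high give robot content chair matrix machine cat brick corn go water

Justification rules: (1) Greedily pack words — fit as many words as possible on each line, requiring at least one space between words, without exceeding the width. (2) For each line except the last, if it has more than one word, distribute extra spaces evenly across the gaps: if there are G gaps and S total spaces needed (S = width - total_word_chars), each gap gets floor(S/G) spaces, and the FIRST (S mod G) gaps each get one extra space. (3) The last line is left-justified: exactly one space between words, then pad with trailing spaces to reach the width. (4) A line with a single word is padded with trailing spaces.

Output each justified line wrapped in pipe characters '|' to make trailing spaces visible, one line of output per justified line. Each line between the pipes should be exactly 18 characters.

Answer: |number    mountain|
|hospital  rock cat|
|window  high  give|
|robot      content|
|chair       matrix|
|machine  cat brick|
|corn go water     |

Derivation:
Line 1: ['number', 'mountain'] (min_width=15, slack=3)
Line 2: ['hospital', 'rock', 'cat'] (min_width=17, slack=1)
Line 3: ['window', 'high', 'give'] (min_width=16, slack=2)
Line 4: ['robot', 'content'] (min_width=13, slack=5)
Line 5: ['chair', 'matrix'] (min_width=12, slack=6)
Line 6: ['machine', 'cat', 'brick'] (min_width=17, slack=1)
Line 7: ['corn', 'go', 'water'] (min_width=13, slack=5)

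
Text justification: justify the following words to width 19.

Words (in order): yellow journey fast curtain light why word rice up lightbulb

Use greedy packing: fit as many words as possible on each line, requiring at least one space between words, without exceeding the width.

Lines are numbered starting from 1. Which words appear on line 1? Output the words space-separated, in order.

Line 1: ['yellow', 'journey', 'fast'] (min_width=19, slack=0)
Line 2: ['curtain', 'light', 'why'] (min_width=17, slack=2)
Line 3: ['word', 'rice', 'up'] (min_width=12, slack=7)
Line 4: ['lightbulb'] (min_width=9, slack=10)

Answer: yellow journey fast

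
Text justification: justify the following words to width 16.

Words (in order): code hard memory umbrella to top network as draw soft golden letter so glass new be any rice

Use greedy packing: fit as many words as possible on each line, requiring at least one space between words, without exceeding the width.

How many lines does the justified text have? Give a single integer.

Answer: 6

Derivation:
Line 1: ['code', 'hard', 'memory'] (min_width=16, slack=0)
Line 2: ['umbrella', 'to', 'top'] (min_width=15, slack=1)
Line 3: ['network', 'as', 'draw'] (min_width=15, slack=1)
Line 4: ['soft', 'golden'] (min_width=11, slack=5)
Line 5: ['letter', 'so', 'glass'] (min_width=15, slack=1)
Line 6: ['new', 'be', 'any', 'rice'] (min_width=15, slack=1)
Total lines: 6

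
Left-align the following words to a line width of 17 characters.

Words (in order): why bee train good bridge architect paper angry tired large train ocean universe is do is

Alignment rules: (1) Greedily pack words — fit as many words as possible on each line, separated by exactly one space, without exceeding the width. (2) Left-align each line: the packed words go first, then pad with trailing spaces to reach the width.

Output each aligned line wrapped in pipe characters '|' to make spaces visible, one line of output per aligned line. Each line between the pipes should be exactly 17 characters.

Line 1: ['why', 'bee', 'train'] (min_width=13, slack=4)
Line 2: ['good', 'bridge'] (min_width=11, slack=6)
Line 3: ['architect', 'paper'] (min_width=15, slack=2)
Line 4: ['angry', 'tired', 'large'] (min_width=17, slack=0)
Line 5: ['train', 'ocean'] (min_width=11, slack=6)
Line 6: ['universe', 'is', 'do', 'is'] (min_width=17, slack=0)

Answer: |why bee train    |
|good bridge      |
|architect paper  |
|angry tired large|
|train ocean      |
|universe is do is|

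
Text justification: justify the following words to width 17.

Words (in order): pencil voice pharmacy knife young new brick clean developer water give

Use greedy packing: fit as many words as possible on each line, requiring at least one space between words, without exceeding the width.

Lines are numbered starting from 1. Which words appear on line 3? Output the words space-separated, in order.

Line 1: ['pencil', 'voice'] (min_width=12, slack=5)
Line 2: ['pharmacy', 'knife'] (min_width=14, slack=3)
Line 3: ['young', 'new', 'brick'] (min_width=15, slack=2)
Line 4: ['clean', 'developer'] (min_width=15, slack=2)
Line 5: ['water', 'give'] (min_width=10, slack=7)

Answer: young new brick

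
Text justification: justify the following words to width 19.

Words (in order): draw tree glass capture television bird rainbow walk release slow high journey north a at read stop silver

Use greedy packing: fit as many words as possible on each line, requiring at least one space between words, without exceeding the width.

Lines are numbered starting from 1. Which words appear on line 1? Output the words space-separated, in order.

Answer: draw tree glass

Derivation:
Line 1: ['draw', 'tree', 'glass'] (min_width=15, slack=4)
Line 2: ['capture', 'television'] (min_width=18, slack=1)
Line 3: ['bird', 'rainbow', 'walk'] (min_width=17, slack=2)
Line 4: ['release', 'slow', 'high'] (min_width=17, slack=2)
Line 5: ['journey', 'north', 'a', 'at'] (min_width=18, slack=1)
Line 6: ['read', 'stop', 'silver'] (min_width=16, slack=3)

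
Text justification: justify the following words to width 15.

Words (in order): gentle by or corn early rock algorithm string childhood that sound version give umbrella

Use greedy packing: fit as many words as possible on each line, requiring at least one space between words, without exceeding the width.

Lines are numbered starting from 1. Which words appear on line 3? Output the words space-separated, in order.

Answer: algorithm

Derivation:
Line 1: ['gentle', 'by', 'or'] (min_width=12, slack=3)
Line 2: ['corn', 'early', 'rock'] (min_width=15, slack=0)
Line 3: ['algorithm'] (min_width=9, slack=6)
Line 4: ['string'] (min_width=6, slack=9)
Line 5: ['childhood', 'that'] (min_width=14, slack=1)
Line 6: ['sound', 'version'] (min_width=13, slack=2)
Line 7: ['give', 'umbrella'] (min_width=13, slack=2)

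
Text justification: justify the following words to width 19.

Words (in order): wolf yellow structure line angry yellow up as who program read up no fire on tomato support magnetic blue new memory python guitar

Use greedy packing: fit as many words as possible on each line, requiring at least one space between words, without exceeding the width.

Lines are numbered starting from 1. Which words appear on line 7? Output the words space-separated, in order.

Line 1: ['wolf', 'yellow'] (min_width=11, slack=8)
Line 2: ['structure', 'line'] (min_width=14, slack=5)
Line 3: ['angry', 'yellow', 'up', 'as'] (min_width=18, slack=1)
Line 4: ['who', 'program', 'read', 'up'] (min_width=19, slack=0)
Line 5: ['no', 'fire', 'on', 'tomato'] (min_width=17, slack=2)
Line 6: ['support', 'magnetic'] (min_width=16, slack=3)
Line 7: ['blue', 'new', 'memory'] (min_width=15, slack=4)
Line 8: ['python', 'guitar'] (min_width=13, slack=6)

Answer: blue new memory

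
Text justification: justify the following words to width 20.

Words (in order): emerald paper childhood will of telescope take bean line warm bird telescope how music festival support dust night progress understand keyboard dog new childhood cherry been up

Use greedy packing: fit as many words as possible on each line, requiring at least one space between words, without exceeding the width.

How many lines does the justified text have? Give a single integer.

Answer: 10

Derivation:
Line 1: ['emerald', 'paper'] (min_width=13, slack=7)
Line 2: ['childhood', 'will', 'of'] (min_width=17, slack=3)
Line 3: ['telescope', 'take', 'bean'] (min_width=19, slack=1)
Line 4: ['line', 'warm', 'bird'] (min_width=14, slack=6)
Line 5: ['telescope', 'how', 'music'] (min_width=19, slack=1)
Line 6: ['festival', 'support'] (min_width=16, slack=4)
Line 7: ['dust', 'night', 'progress'] (min_width=19, slack=1)
Line 8: ['understand', 'keyboard'] (min_width=19, slack=1)
Line 9: ['dog', 'new', 'childhood'] (min_width=17, slack=3)
Line 10: ['cherry', 'been', 'up'] (min_width=14, slack=6)
Total lines: 10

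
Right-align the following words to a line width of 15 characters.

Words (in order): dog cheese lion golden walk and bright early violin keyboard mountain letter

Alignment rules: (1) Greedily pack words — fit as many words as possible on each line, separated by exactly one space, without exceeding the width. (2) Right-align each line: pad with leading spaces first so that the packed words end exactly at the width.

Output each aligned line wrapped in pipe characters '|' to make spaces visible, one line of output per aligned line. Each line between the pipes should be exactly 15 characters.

Line 1: ['dog', 'cheese', 'lion'] (min_width=15, slack=0)
Line 2: ['golden', 'walk', 'and'] (min_width=15, slack=0)
Line 3: ['bright', 'early'] (min_width=12, slack=3)
Line 4: ['violin', 'keyboard'] (min_width=15, slack=0)
Line 5: ['mountain', 'letter'] (min_width=15, slack=0)

Answer: |dog cheese lion|
|golden walk and|
|   bright early|
|violin keyboard|
|mountain letter|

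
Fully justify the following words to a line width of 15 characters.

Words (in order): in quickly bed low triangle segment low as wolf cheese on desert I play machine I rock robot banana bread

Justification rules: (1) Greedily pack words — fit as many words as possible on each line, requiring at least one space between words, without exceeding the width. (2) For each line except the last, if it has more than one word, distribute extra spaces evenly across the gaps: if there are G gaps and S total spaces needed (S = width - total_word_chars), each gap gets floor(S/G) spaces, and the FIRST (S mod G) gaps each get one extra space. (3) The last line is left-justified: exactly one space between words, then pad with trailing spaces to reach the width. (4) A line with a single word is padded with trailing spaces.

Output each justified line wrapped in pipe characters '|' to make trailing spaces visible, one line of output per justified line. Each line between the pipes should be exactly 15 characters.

Answer: |in  quickly bed|
|low    triangle|
|segment  low as|
|wolf  cheese on|
|desert  I  play|
|machine  I rock|
|robot    banana|
|bread          |

Derivation:
Line 1: ['in', 'quickly', 'bed'] (min_width=14, slack=1)
Line 2: ['low', 'triangle'] (min_width=12, slack=3)
Line 3: ['segment', 'low', 'as'] (min_width=14, slack=1)
Line 4: ['wolf', 'cheese', 'on'] (min_width=14, slack=1)
Line 5: ['desert', 'I', 'play'] (min_width=13, slack=2)
Line 6: ['machine', 'I', 'rock'] (min_width=14, slack=1)
Line 7: ['robot', 'banana'] (min_width=12, slack=3)
Line 8: ['bread'] (min_width=5, slack=10)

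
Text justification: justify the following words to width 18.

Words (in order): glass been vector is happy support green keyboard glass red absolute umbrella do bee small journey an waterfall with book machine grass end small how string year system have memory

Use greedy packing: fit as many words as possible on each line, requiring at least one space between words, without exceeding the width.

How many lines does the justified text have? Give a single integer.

Line 1: ['glass', 'been', 'vector'] (min_width=17, slack=1)
Line 2: ['is', 'happy', 'support'] (min_width=16, slack=2)
Line 3: ['green', 'keyboard'] (min_width=14, slack=4)
Line 4: ['glass', 'red', 'absolute'] (min_width=18, slack=0)
Line 5: ['umbrella', 'do', 'bee'] (min_width=15, slack=3)
Line 6: ['small', 'journey', 'an'] (min_width=16, slack=2)
Line 7: ['waterfall', 'with'] (min_width=14, slack=4)
Line 8: ['book', 'machine', 'grass'] (min_width=18, slack=0)
Line 9: ['end', 'small', 'how'] (min_width=13, slack=5)
Line 10: ['string', 'year', 'system'] (min_width=18, slack=0)
Line 11: ['have', 'memory'] (min_width=11, slack=7)
Total lines: 11

Answer: 11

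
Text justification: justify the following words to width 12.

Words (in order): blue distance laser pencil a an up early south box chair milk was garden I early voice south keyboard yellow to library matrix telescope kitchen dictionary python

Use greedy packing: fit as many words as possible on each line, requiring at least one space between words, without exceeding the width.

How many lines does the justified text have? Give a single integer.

Line 1: ['blue'] (min_width=4, slack=8)
Line 2: ['distance'] (min_width=8, slack=4)
Line 3: ['laser', 'pencil'] (min_width=12, slack=0)
Line 4: ['a', 'an', 'up'] (min_width=7, slack=5)
Line 5: ['early', 'south'] (min_width=11, slack=1)
Line 6: ['box', 'chair'] (min_width=9, slack=3)
Line 7: ['milk', 'was'] (min_width=8, slack=4)
Line 8: ['garden', 'I'] (min_width=8, slack=4)
Line 9: ['early', 'voice'] (min_width=11, slack=1)
Line 10: ['south'] (min_width=5, slack=7)
Line 11: ['keyboard'] (min_width=8, slack=4)
Line 12: ['yellow', 'to'] (min_width=9, slack=3)
Line 13: ['library'] (min_width=7, slack=5)
Line 14: ['matrix'] (min_width=6, slack=6)
Line 15: ['telescope'] (min_width=9, slack=3)
Line 16: ['kitchen'] (min_width=7, slack=5)
Line 17: ['dictionary'] (min_width=10, slack=2)
Line 18: ['python'] (min_width=6, slack=6)
Total lines: 18

Answer: 18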